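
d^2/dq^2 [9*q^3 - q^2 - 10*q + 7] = 54*q - 2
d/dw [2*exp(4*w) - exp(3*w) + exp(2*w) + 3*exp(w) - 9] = (8*exp(3*w) - 3*exp(2*w) + 2*exp(w) + 3)*exp(w)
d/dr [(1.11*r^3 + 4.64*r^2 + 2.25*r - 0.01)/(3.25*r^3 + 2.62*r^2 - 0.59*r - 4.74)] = (-1.77635683940025e-15*r^5 - 12.1718*r^4 - 15.9348*r^3 - 24.3193*r^2 - 43.9348*r - 10.6709)/(10.5625*r^6 + 17.03*r^5 + 3.0294*r^4 - 33.9016*r^3 - 24.4895*r^2 + 5.5932*r + 22.4676)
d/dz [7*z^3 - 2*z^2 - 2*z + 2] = 21*z^2 - 4*z - 2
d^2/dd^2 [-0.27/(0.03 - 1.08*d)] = 0.629856/(1.08*d - 0.03)^3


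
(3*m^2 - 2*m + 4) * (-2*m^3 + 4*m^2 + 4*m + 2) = -6*m^5 + 16*m^4 - 4*m^3 + 14*m^2 + 12*m + 8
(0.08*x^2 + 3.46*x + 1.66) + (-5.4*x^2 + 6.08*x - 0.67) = -5.32*x^2 + 9.54*x + 0.99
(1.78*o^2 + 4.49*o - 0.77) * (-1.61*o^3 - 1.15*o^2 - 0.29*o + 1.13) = -2.8658*o^5 - 9.2759*o^4 - 4.44*o^3 + 1.5948*o^2 + 5.297*o - 0.8701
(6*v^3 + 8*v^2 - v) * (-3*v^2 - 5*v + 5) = -18*v^5 - 54*v^4 - 7*v^3 + 45*v^2 - 5*v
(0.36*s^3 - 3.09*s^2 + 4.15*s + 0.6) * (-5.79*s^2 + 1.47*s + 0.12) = -2.0844*s^5 + 18.4203*s^4 - 28.5276*s^3 + 2.2557*s^2 + 1.38*s + 0.072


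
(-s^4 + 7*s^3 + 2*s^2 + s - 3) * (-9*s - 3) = 9*s^5 - 60*s^4 - 39*s^3 - 15*s^2 + 24*s + 9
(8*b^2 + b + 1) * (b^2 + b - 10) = 8*b^4 + 9*b^3 - 78*b^2 - 9*b - 10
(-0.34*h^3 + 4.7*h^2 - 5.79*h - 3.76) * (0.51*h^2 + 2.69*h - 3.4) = -0.1734*h^5 + 1.4824*h^4 + 10.8461*h^3 - 33.4727*h^2 + 9.5716*h + 12.784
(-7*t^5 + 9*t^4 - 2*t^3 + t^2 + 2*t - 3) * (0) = 0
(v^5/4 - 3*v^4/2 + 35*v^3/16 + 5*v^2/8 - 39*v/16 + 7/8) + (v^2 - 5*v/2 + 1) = v^5/4 - 3*v^4/2 + 35*v^3/16 + 13*v^2/8 - 79*v/16 + 15/8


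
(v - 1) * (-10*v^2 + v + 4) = -10*v^3 + 11*v^2 + 3*v - 4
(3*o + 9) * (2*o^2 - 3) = 6*o^3 + 18*o^2 - 9*o - 27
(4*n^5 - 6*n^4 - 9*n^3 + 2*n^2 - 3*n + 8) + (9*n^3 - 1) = 4*n^5 - 6*n^4 + 2*n^2 - 3*n + 7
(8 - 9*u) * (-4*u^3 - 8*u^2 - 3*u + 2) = 36*u^4 + 40*u^3 - 37*u^2 - 42*u + 16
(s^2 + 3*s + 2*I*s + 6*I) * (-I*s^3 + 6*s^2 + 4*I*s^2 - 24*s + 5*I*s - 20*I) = -I*s^5 + 8*s^4 + I*s^4 - 8*s^3 + 29*I*s^3 - 106*s^2 - 17*I*s^2 + 10*s - 204*I*s + 120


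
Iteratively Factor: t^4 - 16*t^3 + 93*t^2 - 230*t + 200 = (t - 5)*(t^3 - 11*t^2 + 38*t - 40) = (t - 5)*(t - 4)*(t^2 - 7*t + 10) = (t - 5)*(t - 4)*(t - 2)*(t - 5)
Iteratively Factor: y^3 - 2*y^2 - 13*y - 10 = (y - 5)*(y^2 + 3*y + 2) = (y - 5)*(y + 1)*(y + 2)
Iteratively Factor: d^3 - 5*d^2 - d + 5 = (d - 1)*(d^2 - 4*d - 5) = (d - 1)*(d + 1)*(d - 5)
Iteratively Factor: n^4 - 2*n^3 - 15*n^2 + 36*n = (n)*(n^3 - 2*n^2 - 15*n + 36) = n*(n - 3)*(n^2 + n - 12) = n*(n - 3)^2*(n + 4)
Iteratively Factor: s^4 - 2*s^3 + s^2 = (s)*(s^3 - 2*s^2 + s) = s*(s - 1)*(s^2 - s) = s^2*(s - 1)*(s - 1)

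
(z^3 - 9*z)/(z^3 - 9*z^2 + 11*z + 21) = z*(z + 3)/(z^2 - 6*z - 7)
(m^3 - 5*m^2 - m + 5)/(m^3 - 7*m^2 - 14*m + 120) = (m^2 - 1)/(m^2 - 2*m - 24)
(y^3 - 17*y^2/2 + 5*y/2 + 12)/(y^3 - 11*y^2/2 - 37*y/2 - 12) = (2*y - 3)/(2*y + 3)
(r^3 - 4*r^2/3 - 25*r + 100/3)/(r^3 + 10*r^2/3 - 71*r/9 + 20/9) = 3*(r - 5)/(3*r - 1)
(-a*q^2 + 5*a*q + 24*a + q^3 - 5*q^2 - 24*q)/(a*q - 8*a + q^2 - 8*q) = (-a*q - 3*a + q^2 + 3*q)/(a + q)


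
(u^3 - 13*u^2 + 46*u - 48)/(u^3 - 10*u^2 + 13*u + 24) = (u - 2)/(u + 1)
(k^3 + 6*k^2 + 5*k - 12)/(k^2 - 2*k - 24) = (k^2 + 2*k - 3)/(k - 6)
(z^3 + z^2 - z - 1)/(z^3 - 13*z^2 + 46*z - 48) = (z^3 + z^2 - z - 1)/(z^3 - 13*z^2 + 46*z - 48)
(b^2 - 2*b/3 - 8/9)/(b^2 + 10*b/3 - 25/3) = (9*b^2 - 6*b - 8)/(3*(3*b^2 + 10*b - 25))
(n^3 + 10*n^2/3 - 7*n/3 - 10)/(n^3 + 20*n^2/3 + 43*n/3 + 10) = (3*n - 5)/(3*n + 5)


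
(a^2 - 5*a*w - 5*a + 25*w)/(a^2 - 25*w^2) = (a - 5)/(a + 5*w)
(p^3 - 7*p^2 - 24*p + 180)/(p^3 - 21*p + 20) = (p^2 - 12*p + 36)/(p^2 - 5*p + 4)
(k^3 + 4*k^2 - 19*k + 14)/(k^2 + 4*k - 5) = (k^2 + 5*k - 14)/(k + 5)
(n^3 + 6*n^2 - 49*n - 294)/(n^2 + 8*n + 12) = (n^2 - 49)/(n + 2)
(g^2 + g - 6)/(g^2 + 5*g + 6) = (g - 2)/(g + 2)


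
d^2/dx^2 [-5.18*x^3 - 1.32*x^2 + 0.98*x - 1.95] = -31.08*x - 2.64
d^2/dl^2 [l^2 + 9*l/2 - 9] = 2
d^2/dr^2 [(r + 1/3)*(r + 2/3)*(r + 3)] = 6*r + 8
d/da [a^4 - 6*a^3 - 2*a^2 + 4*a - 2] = 4*a^3 - 18*a^2 - 4*a + 4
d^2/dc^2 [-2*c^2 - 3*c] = -4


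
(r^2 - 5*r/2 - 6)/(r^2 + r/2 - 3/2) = (r - 4)/(r - 1)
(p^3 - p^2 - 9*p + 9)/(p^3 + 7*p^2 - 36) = (p^2 - 4*p + 3)/(p^2 + 4*p - 12)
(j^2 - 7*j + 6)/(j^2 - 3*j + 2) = (j - 6)/(j - 2)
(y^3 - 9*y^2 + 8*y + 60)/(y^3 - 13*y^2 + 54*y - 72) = (y^2 - 3*y - 10)/(y^2 - 7*y + 12)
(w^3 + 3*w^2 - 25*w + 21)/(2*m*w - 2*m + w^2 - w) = (w^2 + 4*w - 21)/(2*m + w)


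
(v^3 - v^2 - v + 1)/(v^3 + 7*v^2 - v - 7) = (v - 1)/(v + 7)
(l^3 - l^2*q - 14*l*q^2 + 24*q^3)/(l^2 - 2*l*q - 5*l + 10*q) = (l^2 + l*q - 12*q^2)/(l - 5)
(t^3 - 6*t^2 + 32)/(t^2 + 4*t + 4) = (t^2 - 8*t + 16)/(t + 2)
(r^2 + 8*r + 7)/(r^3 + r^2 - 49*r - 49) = 1/(r - 7)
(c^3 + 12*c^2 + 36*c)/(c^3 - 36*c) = (c + 6)/(c - 6)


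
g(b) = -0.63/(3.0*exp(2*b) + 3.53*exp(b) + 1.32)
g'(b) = -0.63*(-6.0*exp(2*b) - 3.53*exp(b))/(3.0*exp(2*b) + 3.53*exp(b) + 1.32)^2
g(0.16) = -0.07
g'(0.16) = 0.08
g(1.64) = -0.01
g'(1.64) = 0.01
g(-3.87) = -0.45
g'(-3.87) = 0.02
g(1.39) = -0.01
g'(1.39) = 0.02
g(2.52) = -0.00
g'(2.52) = 0.00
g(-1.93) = -0.33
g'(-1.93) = 0.11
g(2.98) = -0.00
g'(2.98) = 0.00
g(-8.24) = -0.48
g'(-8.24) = 0.00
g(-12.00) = -0.48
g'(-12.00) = 0.00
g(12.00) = 0.00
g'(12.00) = 0.00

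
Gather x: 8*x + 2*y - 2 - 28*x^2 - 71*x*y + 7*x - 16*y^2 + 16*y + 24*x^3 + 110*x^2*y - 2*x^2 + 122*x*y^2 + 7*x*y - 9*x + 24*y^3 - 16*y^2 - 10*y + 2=24*x^3 + x^2*(110*y - 30) + x*(122*y^2 - 64*y + 6) + 24*y^3 - 32*y^2 + 8*y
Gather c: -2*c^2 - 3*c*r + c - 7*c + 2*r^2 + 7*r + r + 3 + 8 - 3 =-2*c^2 + c*(-3*r - 6) + 2*r^2 + 8*r + 8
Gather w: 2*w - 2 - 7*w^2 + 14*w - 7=-7*w^2 + 16*w - 9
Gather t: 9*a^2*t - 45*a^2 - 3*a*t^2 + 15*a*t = -45*a^2 - 3*a*t^2 + t*(9*a^2 + 15*a)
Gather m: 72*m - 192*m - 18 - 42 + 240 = 180 - 120*m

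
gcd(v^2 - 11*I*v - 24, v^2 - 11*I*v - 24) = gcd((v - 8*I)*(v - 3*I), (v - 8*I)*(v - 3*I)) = v^2 - 11*I*v - 24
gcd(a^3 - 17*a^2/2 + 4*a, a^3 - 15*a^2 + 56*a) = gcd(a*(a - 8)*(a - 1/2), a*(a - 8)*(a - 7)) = a^2 - 8*a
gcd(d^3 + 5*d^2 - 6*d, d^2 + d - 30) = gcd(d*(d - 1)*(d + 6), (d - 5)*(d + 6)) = d + 6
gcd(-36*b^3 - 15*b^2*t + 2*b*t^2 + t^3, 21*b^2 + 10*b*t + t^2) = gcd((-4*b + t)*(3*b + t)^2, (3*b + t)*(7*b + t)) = 3*b + t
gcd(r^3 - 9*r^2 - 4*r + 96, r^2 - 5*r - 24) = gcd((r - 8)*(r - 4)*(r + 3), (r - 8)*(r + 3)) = r^2 - 5*r - 24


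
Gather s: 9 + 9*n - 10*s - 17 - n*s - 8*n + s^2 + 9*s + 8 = n + s^2 + s*(-n - 1)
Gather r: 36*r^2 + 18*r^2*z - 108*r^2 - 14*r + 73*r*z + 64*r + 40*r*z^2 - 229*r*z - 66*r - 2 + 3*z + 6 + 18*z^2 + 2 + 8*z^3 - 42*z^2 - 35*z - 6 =r^2*(18*z - 72) + r*(40*z^2 - 156*z - 16) + 8*z^3 - 24*z^2 - 32*z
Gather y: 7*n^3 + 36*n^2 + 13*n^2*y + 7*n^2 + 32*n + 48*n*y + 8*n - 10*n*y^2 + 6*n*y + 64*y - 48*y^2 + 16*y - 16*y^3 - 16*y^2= 7*n^3 + 43*n^2 + 40*n - 16*y^3 + y^2*(-10*n - 64) + y*(13*n^2 + 54*n + 80)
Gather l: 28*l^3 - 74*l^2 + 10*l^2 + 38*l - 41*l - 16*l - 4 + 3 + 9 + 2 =28*l^3 - 64*l^2 - 19*l + 10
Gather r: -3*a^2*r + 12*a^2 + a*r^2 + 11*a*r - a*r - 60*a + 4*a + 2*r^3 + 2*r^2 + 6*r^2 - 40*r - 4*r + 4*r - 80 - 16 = 12*a^2 - 56*a + 2*r^3 + r^2*(a + 8) + r*(-3*a^2 + 10*a - 40) - 96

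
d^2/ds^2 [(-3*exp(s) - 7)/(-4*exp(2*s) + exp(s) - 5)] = (48*exp(4*s) + 460*exp(3*s) - 444*exp(2*s) - 538*exp(s) + 110)*exp(s)/(64*exp(6*s) - 48*exp(5*s) + 252*exp(4*s) - 121*exp(3*s) + 315*exp(2*s) - 75*exp(s) + 125)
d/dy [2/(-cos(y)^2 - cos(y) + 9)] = -2*(2*cos(y) + 1)*sin(y)/(cos(y)^2 + cos(y) - 9)^2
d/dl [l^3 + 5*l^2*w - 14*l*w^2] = 3*l^2 + 10*l*w - 14*w^2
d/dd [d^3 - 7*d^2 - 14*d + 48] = 3*d^2 - 14*d - 14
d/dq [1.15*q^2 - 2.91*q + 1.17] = 2.3*q - 2.91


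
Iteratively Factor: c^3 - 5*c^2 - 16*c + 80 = (c + 4)*(c^2 - 9*c + 20) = (c - 4)*(c + 4)*(c - 5)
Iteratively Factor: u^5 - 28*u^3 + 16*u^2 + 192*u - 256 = (u - 2)*(u^4 + 2*u^3 - 24*u^2 - 32*u + 128) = (u - 2)*(u + 4)*(u^3 - 2*u^2 - 16*u + 32) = (u - 4)*(u - 2)*(u + 4)*(u^2 + 2*u - 8) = (u - 4)*(u - 2)*(u + 4)^2*(u - 2)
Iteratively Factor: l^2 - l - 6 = (l + 2)*(l - 3)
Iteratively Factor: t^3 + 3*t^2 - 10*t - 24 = (t - 3)*(t^2 + 6*t + 8) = (t - 3)*(t + 2)*(t + 4)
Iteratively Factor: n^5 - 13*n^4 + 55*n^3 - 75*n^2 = (n - 5)*(n^4 - 8*n^3 + 15*n^2) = (n - 5)*(n - 3)*(n^3 - 5*n^2) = n*(n - 5)*(n - 3)*(n^2 - 5*n) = n^2*(n - 5)*(n - 3)*(n - 5)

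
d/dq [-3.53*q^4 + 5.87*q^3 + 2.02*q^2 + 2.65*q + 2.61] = -14.12*q^3 + 17.61*q^2 + 4.04*q + 2.65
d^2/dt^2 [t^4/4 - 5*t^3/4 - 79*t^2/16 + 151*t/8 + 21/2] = 3*t^2 - 15*t/2 - 79/8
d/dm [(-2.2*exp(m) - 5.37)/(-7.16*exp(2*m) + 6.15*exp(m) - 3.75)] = (-15.752*exp(2*m) - 76.8984*exp(m) + 41.2755)*exp(m)/(51.2656*exp(4*m) - 88.068*exp(3*m) + 91.5225*exp(2*m) - 46.125*exp(m) + 14.0625)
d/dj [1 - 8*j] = -8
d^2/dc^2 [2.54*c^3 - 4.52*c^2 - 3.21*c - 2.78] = 15.24*c - 9.04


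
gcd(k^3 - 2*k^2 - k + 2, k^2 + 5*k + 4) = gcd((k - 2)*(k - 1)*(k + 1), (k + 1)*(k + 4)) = k + 1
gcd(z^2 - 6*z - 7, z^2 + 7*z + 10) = 1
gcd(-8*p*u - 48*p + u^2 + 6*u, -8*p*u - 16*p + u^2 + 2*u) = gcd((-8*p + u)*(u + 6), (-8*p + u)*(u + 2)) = 8*p - u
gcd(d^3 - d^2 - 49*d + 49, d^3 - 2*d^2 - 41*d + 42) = d^2 - 8*d + 7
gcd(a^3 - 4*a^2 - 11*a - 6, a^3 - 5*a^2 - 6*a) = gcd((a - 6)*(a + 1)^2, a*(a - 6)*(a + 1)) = a^2 - 5*a - 6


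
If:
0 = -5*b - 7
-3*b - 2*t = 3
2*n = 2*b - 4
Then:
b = -7/5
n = -17/5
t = 3/5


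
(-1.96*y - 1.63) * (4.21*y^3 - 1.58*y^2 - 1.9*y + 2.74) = -8.2516*y^4 - 3.7655*y^3 + 6.2994*y^2 - 2.2734*y - 4.4662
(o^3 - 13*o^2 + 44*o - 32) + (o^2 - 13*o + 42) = o^3 - 12*o^2 + 31*o + 10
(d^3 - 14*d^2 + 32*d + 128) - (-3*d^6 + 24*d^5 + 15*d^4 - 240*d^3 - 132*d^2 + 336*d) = 3*d^6 - 24*d^5 - 15*d^4 + 241*d^3 + 118*d^2 - 304*d + 128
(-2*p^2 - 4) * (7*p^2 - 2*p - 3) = -14*p^4 + 4*p^3 - 22*p^2 + 8*p + 12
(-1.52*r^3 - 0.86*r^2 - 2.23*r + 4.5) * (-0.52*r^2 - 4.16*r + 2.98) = 0.7904*r^5 + 6.7704*r^4 + 0.2076*r^3 + 4.374*r^2 - 25.3654*r + 13.41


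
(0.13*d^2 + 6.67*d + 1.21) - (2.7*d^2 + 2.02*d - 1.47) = -2.57*d^2 + 4.65*d + 2.68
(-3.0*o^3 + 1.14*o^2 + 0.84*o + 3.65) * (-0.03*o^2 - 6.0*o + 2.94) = 0.09*o^5 + 17.9658*o^4 - 15.6852*o^3 - 1.7979*o^2 - 19.4304*o + 10.731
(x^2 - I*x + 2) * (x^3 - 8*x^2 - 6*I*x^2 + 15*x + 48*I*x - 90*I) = x^5 - 8*x^4 - 7*I*x^4 + 11*x^3 + 56*I*x^3 + 32*x^2 - 117*I*x^2 - 60*x + 96*I*x - 180*I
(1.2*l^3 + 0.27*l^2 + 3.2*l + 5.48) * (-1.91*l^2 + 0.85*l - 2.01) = -2.292*l^5 + 0.5043*l^4 - 8.2945*l^3 - 8.2895*l^2 - 1.774*l - 11.0148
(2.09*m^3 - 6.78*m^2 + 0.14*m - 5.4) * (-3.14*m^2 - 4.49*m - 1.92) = -6.5626*m^5 + 11.9051*m^4 + 25.9898*m^3 + 29.345*m^2 + 23.9772*m + 10.368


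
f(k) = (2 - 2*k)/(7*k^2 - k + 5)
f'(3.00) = 0.01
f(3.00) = -0.06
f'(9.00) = 0.00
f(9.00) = -0.03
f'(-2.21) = 0.07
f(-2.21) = 0.16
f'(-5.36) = 0.01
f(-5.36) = 0.06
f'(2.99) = 0.01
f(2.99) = -0.06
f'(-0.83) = 0.22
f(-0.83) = 0.34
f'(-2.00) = 0.08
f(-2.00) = 0.17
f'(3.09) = 0.01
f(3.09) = -0.06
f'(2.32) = 0.00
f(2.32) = -0.07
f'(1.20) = -0.11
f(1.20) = -0.03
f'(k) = (1 - 14*k)*(2 - 2*k)/(7*k^2 - k + 5)^2 - 2/(7*k^2 - k + 5)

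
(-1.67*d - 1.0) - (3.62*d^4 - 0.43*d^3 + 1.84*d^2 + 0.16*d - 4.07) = -3.62*d^4 + 0.43*d^3 - 1.84*d^2 - 1.83*d + 3.07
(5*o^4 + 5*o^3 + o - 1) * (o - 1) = 5*o^5 - 5*o^3 + o^2 - 2*o + 1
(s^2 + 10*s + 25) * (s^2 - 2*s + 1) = s^4 + 8*s^3 + 6*s^2 - 40*s + 25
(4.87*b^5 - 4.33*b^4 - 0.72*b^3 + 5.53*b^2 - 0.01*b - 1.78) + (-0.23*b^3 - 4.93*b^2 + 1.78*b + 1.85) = 4.87*b^5 - 4.33*b^4 - 0.95*b^3 + 0.600000000000001*b^2 + 1.77*b + 0.0700000000000001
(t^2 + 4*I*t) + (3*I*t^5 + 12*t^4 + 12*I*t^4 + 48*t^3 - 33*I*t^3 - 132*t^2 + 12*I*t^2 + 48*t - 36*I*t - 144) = 3*I*t^5 + 12*t^4 + 12*I*t^4 + 48*t^3 - 33*I*t^3 - 131*t^2 + 12*I*t^2 + 48*t - 32*I*t - 144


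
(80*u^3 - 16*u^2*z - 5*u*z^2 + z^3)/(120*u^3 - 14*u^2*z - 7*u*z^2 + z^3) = (-4*u + z)/(-6*u + z)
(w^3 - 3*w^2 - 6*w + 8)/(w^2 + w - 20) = (w^2 + w - 2)/(w + 5)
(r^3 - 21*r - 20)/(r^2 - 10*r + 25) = (r^2 + 5*r + 4)/(r - 5)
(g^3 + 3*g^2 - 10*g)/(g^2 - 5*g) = (g^2 + 3*g - 10)/(g - 5)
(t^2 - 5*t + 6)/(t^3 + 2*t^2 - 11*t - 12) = (t - 2)/(t^2 + 5*t + 4)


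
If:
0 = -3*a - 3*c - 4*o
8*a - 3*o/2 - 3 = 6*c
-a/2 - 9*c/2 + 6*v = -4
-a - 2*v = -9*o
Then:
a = 250/911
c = -278/2733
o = -118/911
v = -656/911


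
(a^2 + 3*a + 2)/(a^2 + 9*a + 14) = (a + 1)/(a + 7)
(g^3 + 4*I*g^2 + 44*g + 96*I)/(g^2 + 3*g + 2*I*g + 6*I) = (g^2 + 2*I*g + 48)/(g + 3)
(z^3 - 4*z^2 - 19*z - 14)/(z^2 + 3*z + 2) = z - 7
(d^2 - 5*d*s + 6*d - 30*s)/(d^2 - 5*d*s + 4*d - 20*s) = (d + 6)/(d + 4)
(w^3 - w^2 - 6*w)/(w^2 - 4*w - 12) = w*(w - 3)/(w - 6)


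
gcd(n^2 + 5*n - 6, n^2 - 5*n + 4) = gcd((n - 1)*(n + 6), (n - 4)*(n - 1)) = n - 1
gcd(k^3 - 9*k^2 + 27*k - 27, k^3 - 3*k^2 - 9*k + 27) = k^2 - 6*k + 9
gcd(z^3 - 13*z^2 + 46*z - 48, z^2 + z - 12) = z - 3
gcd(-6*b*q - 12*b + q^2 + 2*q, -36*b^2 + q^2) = -6*b + q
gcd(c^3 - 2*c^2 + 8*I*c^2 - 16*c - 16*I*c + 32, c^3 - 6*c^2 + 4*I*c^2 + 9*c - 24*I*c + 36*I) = c + 4*I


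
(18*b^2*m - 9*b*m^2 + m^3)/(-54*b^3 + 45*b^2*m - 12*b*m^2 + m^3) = -m/(3*b - m)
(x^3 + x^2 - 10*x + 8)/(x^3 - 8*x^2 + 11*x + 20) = (x^3 + x^2 - 10*x + 8)/(x^3 - 8*x^2 + 11*x + 20)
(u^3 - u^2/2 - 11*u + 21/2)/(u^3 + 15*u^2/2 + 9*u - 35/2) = (u - 3)/(u + 5)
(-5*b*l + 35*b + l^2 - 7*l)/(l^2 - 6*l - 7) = (-5*b + l)/(l + 1)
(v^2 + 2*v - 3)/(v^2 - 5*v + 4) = (v + 3)/(v - 4)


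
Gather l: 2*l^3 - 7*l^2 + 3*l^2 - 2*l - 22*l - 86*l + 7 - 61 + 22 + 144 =2*l^3 - 4*l^2 - 110*l + 112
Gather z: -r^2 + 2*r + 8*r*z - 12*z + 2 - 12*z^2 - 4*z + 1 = -r^2 + 2*r - 12*z^2 + z*(8*r - 16) + 3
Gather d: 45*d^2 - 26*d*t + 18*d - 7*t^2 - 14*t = 45*d^2 + d*(18 - 26*t) - 7*t^2 - 14*t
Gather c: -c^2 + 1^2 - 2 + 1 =-c^2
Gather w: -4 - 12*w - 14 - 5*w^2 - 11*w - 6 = -5*w^2 - 23*w - 24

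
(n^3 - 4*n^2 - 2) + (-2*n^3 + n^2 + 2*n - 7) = -n^3 - 3*n^2 + 2*n - 9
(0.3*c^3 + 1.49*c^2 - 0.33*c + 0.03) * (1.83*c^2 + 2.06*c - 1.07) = 0.549*c^5 + 3.3447*c^4 + 2.1445*c^3 - 2.2192*c^2 + 0.4149*c - 0.0321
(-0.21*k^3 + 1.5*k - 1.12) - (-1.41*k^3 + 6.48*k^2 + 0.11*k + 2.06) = 1.2*k^3 - 6.48*k^2 + 1.39*k - 3.18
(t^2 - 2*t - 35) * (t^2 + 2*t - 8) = t^4 - 47*t^2 - 54*t + 280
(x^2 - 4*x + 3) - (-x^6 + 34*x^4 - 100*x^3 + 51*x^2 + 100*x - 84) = x^6 - 34*x^4 + 100*x^3 - 50*x^2 - 104*x + 87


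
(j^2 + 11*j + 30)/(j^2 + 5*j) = (j + 6)/j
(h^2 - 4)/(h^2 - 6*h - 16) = (h - 2)/(h - 8)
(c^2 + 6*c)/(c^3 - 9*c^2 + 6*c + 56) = c*(c + 6)/(c^3 - 9*c^2 + 6*c + 56)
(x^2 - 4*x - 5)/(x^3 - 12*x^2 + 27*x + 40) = 1/(x - 8)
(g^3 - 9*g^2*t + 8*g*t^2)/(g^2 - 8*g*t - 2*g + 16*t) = g*(g - t)/(g - 2)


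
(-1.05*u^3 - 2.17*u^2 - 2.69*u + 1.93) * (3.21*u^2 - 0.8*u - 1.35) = -3.3705*u^5 - 6.1257*u^4 - 5.4814*u^3 + 11.2768*u^2 + 2.0875*u - 2.6055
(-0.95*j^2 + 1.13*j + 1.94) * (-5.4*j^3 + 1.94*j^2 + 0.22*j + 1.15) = 5.13*j^5 - 7.945*j^4 - 8.4928*j^3 + 2.9197*j^2 + 1.7263*j + 2.231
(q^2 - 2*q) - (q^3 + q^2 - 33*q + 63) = -q^3 + 31*q - 63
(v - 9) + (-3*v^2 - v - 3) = -3*v^2 - 12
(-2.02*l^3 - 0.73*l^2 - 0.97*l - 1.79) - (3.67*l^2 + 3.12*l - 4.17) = -2.02*l^3 - 4.4*l^2 - 4.09*l + 2.38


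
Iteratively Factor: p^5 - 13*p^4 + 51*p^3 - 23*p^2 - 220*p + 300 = (p + 2)*(p^4 - 15*p^3 + 81*p^2 - 185*p + 150) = (p - 2)*(p + 2)*(p^3 - 13*p^2 + 55*p - 75) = (p - 5)*(p - 2)*(p + 2)*(p^2 - 8*p + 15) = (p - 5)*(p - 3)*(p - 2)*(p + 2)*(p - 5)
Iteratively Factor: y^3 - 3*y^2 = (y)*(y^2 - 3*y) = y*(y - 3)*(y)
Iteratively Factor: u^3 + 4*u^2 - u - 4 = (u + 4)*(u^2 - 1) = (u + 1)*(u + 4)*(u - 1)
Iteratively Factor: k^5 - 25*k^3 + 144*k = (k - 4)*(k^4 + 4*k^3 - 9*k^2 - 36*k) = k*(k - 4)*(k^3 + 4*k^2 - 9*k - 36) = k*(k - 4)*(k - 3)*(k^2 + 7*k + 12) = k*(k - 4)*(k - 3)*(k + 3)*(k + 4)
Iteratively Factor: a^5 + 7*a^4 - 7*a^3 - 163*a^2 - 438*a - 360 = (a + 3)*(a^4 + 4*a^3 - 19*a^2 - 106*a - 120) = (a - 5)*(a + 3)*(a^3 + 9*a^2 + 26*a + 24) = (a - 5)*(a + 3)^2*(a^2 + 6*a + 8) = (a - 5)*(a + 3)^2*(a + 4)*(a + 2)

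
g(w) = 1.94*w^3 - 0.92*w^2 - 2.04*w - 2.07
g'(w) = 5.82*w^2 - 1.84*w - 2.04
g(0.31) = -2.73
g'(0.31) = -2.05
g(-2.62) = -37.93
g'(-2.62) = 42.73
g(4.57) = 154.55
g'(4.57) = 111.10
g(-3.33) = -77.12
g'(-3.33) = 68.62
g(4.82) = 183.96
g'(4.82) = 124.30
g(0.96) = -3.16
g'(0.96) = 1.56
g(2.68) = 23.20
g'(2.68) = 34.83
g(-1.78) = -12.29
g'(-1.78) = 19.68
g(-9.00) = -1472.49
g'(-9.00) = 485.94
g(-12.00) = -3462.39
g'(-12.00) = 858.12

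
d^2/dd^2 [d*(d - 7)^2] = 6*d - 28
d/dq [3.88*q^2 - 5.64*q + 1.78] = 7.76*q - 5.64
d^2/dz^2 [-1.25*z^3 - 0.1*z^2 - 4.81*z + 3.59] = -7.5*z - 0.2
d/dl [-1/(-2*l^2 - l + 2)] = (-4*l - 1)/(2*l^2 + l - 2)^2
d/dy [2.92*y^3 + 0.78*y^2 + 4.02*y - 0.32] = 8.76*y^2 + 1.56*y + 4.02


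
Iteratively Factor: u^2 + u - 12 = (u + 4)*(u - 3)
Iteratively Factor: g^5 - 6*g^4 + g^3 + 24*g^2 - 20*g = (g + 2)*(g^4 - 8*g^3 + 17*g^2 - 10*g) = (g - 1)*(g + 2)*(g^3 - 7*g^2 + 10*g) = (g - 5)*(g - 1)*(g + 2)*(g^2 - 2*g) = (g - 5)*(g - 2)*(g - 1)*(g + 2)*(g)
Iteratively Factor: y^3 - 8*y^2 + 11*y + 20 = (y - 4)*(y^2 - 4*y - 5) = (y - 4)*(y + 1)*(y - 5)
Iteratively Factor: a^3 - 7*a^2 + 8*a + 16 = (a - 4)*(a^2 - 3*a - 4) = (a - 4)*(a + 1)*(a - 4)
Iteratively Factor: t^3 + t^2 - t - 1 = (t - 1)*(t^2 + 2*t + 1) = (t - 1)*(t + 1)*(t + 1)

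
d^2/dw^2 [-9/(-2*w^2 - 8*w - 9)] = 36*(-2*w^2 - 8*w + 8*(w + 2)^2 - 9)/(2*w^2 + 8*w + 9)^3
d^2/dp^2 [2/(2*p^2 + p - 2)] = 4*(-4*p^2 - 2*p + (4*p + 1)^2 + 4)/(2*p^2 + p - 2)^3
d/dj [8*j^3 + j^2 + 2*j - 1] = 24*j^2 + 2*j + 2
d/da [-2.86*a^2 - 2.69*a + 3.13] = -5.72*a - 2.69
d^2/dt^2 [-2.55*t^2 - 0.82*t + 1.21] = -5.10000000000000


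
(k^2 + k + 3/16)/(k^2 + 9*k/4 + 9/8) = (4*k + 1)/(2*(2*k + 3))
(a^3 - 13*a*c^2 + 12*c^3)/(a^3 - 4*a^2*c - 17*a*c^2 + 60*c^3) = (a - c)/(a - 5*c)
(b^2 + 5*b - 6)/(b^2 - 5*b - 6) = (-b^2 - 5*b + 6)/(-b^2 + 5*b + 6)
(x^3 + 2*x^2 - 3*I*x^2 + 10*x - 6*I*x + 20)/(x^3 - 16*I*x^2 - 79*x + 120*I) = (x^2 + 2*x*(1 + I) + 4*I)/(x^2 - 11*I*x - 24)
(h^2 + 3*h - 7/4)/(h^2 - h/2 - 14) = (h - 1/2)/(h - 4)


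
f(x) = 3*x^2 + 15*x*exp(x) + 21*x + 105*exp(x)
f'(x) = 15*x*exp(x) + 6*x + 120*exp(x) + 21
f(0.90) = 312.79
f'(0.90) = 354.76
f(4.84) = 22632.87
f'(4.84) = 24408.04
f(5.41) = 41830.43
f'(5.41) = 45036.95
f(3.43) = 4937.98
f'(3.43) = 5335.38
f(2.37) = 1570.14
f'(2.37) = 1699.20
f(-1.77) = -14.41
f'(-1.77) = 26.30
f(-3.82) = -35.40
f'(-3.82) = -0.55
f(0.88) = 305.77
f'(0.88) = 347.41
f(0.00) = 105.00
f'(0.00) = 141.00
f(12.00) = 46385799.55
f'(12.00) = 48826530.43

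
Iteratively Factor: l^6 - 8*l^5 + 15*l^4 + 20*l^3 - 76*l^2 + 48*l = (l + 2)*(l^5 - 10*l^4 + 35*l^3 - 50*l^2 + 24*l) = l*(l + 2)*(l^4 - 10*l^3 + 35*l^2 - 50*l + 24) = l*(l - 2)*(l + 2)*(l^3 - 8*l^2 + 19*l - 12) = l*(l - 2)*(l - 1)*(l + 2)*(l^2 - 7*l + 12) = l*(l - 4)*(l - 2)*(l - 1)*(l + 2)*(l - 3)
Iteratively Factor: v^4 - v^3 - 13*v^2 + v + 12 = (v - 4)*(v^3 + 3*v^2 - v - 3) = (v - 4)*(v + 1)*(v^2 + 2*v - 3) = (v - 4)*(v - 1)*(v + 1)*(v + 3)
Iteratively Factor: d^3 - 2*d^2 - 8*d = (d)*(d^2 - 2*d - 8) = d*(d - 4)*(d + 2)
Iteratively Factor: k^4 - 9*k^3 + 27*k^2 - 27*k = (k - 3)*(k^3 - 6*k^2 + 9*k) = (k - 3)^2*(k^2 - 3*k) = k*(k - 3)^2*(k - 3)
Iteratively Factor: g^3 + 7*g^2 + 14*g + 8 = (g + 2)*(g^2 + 5*g + 4) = (g + 1)*(g + 2)*(g + 4)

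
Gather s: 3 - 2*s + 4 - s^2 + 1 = -s^2 - 2*s + 8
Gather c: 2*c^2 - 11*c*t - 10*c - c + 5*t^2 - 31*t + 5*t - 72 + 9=2*c^2 + c*(-11*t - 11) + 5*t^2 - 26*t - 63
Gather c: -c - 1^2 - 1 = -c - 2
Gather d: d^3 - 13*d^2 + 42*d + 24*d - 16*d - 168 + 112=d^3 - 13*d^2 + 50*d - 56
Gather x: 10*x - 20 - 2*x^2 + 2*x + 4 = -2*x^2 + 12*x - 16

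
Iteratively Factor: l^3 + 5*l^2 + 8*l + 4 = (l + 1)*(l^2 + 4*l + 4) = (l + 1)*(l + 2)*(l + 2)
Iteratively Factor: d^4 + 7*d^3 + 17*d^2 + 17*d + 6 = (d + 1)*(d^3 + 6*d^2 + 11*d + 6) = (d + 1)*(d + 2)*(d^2 + 4*d + 3) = (d + 1)^2*(d + 2)*(d + 3)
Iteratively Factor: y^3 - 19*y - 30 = (y + 2)*(y^2 - 2*y - 15) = (y - 5)*(y + 2)*(y + 3)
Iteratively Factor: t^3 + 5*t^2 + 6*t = (t + 3)*(t^2 + 2*t) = t*(t + 3)*(t + 2)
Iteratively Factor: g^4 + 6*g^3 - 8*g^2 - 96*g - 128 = (g + 4)*(g^3 + 2*g^2 - 16*g - 32) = (g + 4)^2*(g^2 - 2*g - 8) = (g + 2)*(g + 4)^2*(g - 4)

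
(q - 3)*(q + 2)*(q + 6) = q^3 + 5*q^2 - 12*q - 36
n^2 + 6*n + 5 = (n + 1)*(n + 5)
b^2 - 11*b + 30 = (b - 6)*(b - 5)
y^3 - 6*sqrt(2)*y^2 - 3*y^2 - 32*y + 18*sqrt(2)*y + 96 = (y - 3)*(y - 8*sqrt(2))*(y + 2*sqrt(2))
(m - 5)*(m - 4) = m^2 - 9*m + 20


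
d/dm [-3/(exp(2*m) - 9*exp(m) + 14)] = (6*exp(m) - 27)*exp(m)/(exp(2*m) - 9*exp(m) + 14)^2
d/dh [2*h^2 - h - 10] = 4*h - 1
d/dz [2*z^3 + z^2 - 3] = 2*z*(3*z + 1)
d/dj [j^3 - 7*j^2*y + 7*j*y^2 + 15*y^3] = 3*j^2 - 14*j*y + 7*y^2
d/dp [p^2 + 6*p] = 2*p + 6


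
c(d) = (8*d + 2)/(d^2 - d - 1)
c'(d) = (1 - 2*d)*(8*d + 2)/(d^2 - d - 1)^2 + 8/(d^2 - d - 1)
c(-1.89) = -2.94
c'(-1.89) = -1.36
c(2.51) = 7.91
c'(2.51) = -8.53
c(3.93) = 3.18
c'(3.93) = -1.31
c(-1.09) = -5.26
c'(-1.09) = -6.82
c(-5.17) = -1.27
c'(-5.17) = -0.21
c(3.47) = 3.93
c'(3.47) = -2.03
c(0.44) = -4.43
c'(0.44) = -5.99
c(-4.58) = -1.41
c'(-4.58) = -0.26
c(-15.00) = -0.49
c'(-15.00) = -0.03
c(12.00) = 0.75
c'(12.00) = -0.07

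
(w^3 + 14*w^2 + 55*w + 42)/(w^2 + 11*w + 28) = (w^2 + 7*w + 6)/(w + 4)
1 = 1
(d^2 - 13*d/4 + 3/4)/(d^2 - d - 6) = (d - 1/4)/(d + 2)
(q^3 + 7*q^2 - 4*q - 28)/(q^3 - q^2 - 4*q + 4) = (q + 7)/(q - 1)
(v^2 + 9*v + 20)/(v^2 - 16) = (v + 5)/(v - 4)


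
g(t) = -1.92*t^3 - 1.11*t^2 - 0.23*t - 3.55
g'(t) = -5.76*t^2 - 2.22*t - 0.23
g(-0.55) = -3.44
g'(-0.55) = -0.75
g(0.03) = -3.56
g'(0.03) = -0.30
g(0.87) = -5.85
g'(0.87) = -6.52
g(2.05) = -25.23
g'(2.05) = -28.99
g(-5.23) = 241.96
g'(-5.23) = -146.17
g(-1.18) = -1.67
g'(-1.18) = -5.63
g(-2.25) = 13.22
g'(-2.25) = -24.40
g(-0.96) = -2.65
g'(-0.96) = -3.41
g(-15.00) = 6230.15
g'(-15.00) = -1262.93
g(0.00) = -3.55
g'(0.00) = -0.23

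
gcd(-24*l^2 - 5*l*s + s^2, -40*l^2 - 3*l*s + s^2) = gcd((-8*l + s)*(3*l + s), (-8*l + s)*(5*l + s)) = -8*l + s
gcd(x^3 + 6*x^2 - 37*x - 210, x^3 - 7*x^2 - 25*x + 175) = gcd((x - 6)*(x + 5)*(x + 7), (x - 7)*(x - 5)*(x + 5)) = x + 5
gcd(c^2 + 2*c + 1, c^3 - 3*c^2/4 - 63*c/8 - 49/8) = c + 1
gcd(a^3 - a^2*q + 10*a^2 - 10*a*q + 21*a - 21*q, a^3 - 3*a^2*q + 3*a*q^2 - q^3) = -a + q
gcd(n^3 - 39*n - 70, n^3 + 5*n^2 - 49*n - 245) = n^2 - 2*n - 35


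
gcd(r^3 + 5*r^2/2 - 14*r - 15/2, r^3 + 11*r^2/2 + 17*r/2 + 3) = r + 1/2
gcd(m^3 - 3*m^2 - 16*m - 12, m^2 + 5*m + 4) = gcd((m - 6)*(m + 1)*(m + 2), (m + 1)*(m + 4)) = m + 1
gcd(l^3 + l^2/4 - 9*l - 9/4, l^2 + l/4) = l + 1/4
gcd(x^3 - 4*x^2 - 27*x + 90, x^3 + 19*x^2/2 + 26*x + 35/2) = x + 5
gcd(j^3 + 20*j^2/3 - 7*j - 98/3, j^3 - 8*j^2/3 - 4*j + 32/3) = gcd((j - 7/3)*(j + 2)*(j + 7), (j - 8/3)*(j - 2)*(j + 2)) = j + 2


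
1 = 1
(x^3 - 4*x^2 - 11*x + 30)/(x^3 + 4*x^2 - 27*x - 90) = (x - 2)/(x + 6)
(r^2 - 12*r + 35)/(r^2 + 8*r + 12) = (r^2 - 12*r + 35)/(r^2 + 8*r + 12)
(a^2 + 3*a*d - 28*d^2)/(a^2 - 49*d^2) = (a - 4*d)/(a - 7*d)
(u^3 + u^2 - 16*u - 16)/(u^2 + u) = u - 16/u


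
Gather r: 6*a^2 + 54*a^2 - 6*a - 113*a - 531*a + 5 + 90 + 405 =60*a^2 - 650*a + 500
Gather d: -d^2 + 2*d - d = -d^2 + d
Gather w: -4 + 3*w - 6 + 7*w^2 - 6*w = 7*w^2 - 3*w - 10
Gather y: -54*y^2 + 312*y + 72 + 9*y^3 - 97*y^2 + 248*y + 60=9*y^3 - 151*y^2 + 560*y + 132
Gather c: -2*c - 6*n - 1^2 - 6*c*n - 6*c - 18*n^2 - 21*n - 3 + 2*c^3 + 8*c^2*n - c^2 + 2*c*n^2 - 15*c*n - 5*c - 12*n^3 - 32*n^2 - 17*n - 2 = 2*c^3 + c^2*(8*n - 1) + c*(2*n^2 - 21*n - 13) - 12*n^3 - 50*n^2 - 44*n - 6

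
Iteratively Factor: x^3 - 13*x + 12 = (x - 3)*(x^2 + 3*x - 4) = (x - 3)*(x + 4)*(x - 1)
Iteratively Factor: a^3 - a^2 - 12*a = (a - 4)*(a^2 + 3*a) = (a - 4)*(a + 3)*(a)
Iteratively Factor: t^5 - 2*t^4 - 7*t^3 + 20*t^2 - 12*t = (t)*(t^4 - 2*t^3 - 7*t^2 + 20*t - 12) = t*(t - 2)*(t^3 - 7*t + 6) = t*(t - 2)^2*(t^2 + 2*t - 3) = t*(t - 2)^2*(t - 1)*(t + 3)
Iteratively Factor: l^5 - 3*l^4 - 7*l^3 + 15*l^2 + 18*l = (l - 3)*(l^4 - 7*l^2 - 6*l) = (l - 3)*(l + 1)*(l^3 - l^2 - 6*l) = l*(l - 3)*(l + 1)*(l^2 - l - 6) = l*(l - 3)*(l + 1)*(l + 2)*(l - 3)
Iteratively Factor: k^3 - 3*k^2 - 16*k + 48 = (k - 3)*(k^2 - 16) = (k - 3)*(k + 4)*(k - 4)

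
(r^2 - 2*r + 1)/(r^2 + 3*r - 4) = (r - 1)/(r + 4)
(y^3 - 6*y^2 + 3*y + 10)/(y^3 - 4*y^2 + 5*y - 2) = (y^2 - 4*y - 5)/(y^2 - 2*y + 1)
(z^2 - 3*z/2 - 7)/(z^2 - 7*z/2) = (z + 2)/z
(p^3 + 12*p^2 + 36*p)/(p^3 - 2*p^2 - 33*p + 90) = p*(p + 6)/(p^2 - 8*p + 15)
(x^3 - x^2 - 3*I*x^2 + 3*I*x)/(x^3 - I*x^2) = (x^2 - x - 3*I*x + 3*I)/(x*(x - I))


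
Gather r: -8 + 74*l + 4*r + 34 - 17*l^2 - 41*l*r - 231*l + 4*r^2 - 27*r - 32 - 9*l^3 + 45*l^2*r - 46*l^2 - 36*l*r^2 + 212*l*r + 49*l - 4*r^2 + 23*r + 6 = -9*l^3 - 63*l^2 - 36*l*r^2 - 108*l + r*(45*l^2 + 171*l)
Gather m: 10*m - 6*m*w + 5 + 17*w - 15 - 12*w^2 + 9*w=m*(10 - 6*w) - 12*w^2 + 26*w - 10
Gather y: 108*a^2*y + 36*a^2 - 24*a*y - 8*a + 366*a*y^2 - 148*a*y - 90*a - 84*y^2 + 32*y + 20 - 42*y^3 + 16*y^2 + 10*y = 36*a^2 - 98*a - 42*y^3 + y^2*(366*a - 68) + y*(108*a^2 - 172*a + 42) + 20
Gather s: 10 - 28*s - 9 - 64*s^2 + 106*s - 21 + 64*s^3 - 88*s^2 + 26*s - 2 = 64*s^3 - 152*s^2 + 104*s - 22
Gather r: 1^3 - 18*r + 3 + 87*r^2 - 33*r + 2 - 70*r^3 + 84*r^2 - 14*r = -70*r^3 + 171*r^2 - 65*r + 6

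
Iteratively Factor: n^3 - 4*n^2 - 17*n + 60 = (n - 3)*(n^2 - n - 20) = (n - 3)*(n + 4)*(n - 5)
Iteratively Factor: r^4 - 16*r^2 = (r)*(r^3 - 16*r) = r^2*(r^2 - 16) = r^2*(r - 4)*(r + 4)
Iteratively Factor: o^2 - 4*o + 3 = (o - 3)*(o - 1)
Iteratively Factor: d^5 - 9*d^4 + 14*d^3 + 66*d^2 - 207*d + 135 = (d - 3)*(d^4 - 6*d^3 - 4*d^2 + 54*d - 45) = (d - 5)*(d - 3)*(d^3 - d^2 - 9*d + 9) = (d - 5)*(d - 3)^2*(d^2 + 2*d - 3) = (d - 5)*(d - 3)^2*(d - 1)*(d + 3)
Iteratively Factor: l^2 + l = (l)*(l + 1)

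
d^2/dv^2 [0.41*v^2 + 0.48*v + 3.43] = 0.820000000000000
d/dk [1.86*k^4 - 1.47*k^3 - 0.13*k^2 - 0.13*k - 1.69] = 7.44*k^3 - 4.41*k^2 - 0.26*k - 0.13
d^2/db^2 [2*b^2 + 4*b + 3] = 4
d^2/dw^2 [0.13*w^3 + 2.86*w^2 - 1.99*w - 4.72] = 0.78*w + 5.72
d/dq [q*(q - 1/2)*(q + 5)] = 3*q^2 + 9*q - 5/2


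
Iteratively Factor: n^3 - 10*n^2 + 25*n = (n - 5)*(n^2 - 5*n) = (n - 5)^2*(n)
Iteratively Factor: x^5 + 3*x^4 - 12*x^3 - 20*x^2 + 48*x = (x - 2)*(x^4 + 5*x^3 - 2*x^2 - 24*x) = (x - 2)^2*(x^3 + 7*x^2 + 12*x) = (x - 2)^2*(x + 4)*(x^2 + 3*x) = (x - 2)^2*(x + 3)*(x + 4)*(x)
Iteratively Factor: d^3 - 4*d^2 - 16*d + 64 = (d - 4)*(d^2 - 16) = (d - 4)*(d + 4)*(d - 4)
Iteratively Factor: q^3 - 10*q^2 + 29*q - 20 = (q - 5)*(q^2 - 5*q + 4) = (q - 5)*(q - 1)*(q - 4)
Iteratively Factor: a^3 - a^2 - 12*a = (a - 4)*(a^2 + 3*a) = (a - 4)*(a + 3)*(a)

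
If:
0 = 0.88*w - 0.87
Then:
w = 0.99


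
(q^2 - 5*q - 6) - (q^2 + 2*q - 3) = -7*q - 3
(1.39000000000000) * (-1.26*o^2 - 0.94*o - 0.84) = -1.7514*o^2 - 1.3066*o - 1.1676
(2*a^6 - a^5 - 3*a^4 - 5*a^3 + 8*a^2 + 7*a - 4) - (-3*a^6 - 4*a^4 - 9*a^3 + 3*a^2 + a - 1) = 5*a^6 - a^5 + a^4 + 4*a^3 + 5*a^2 + 6*a - 3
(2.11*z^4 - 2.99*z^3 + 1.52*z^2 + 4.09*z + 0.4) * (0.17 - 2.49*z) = -5.2539*z^5 + 7.8038*z^4 - 4.2931*z^3 - 9.9257*z^2 - 0.3007*z + 0.068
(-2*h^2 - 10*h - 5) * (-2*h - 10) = 4*h^3 + 40*h^2 + 110*h + 50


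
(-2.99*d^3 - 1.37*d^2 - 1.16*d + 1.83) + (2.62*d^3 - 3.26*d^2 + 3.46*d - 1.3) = -0.37*d^3 - 4.63*d^2 + 2.3*d + 0.53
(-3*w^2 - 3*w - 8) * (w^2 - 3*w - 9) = -3*w^4 + 6*w^3 + 28*w^2 + 51*w + 72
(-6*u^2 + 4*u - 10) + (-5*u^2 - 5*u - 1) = -11*u^2 - u - 11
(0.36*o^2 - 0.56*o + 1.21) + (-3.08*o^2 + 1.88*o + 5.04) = -2.72*o^2 + 1.32*o + 6.25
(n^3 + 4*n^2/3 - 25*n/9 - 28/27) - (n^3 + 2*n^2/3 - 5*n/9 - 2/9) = 2*n^2/3 - 20*n/9 - 22/27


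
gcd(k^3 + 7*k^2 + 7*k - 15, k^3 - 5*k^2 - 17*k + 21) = k^2 + 2*k - 3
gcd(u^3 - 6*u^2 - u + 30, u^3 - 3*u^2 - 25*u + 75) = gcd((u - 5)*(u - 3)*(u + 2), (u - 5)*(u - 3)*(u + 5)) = u^2 - 8*u + 15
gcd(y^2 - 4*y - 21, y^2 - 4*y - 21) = y^2 - 4*y - 21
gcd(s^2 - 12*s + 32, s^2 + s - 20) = s - 4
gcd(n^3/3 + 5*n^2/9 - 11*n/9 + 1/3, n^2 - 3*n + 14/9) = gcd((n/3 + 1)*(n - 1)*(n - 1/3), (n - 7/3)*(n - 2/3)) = 1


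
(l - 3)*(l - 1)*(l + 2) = l^3 - 2*l^2 - 5*l + 6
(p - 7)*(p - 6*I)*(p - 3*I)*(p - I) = p^4 - 7*p^3 - 10*I*p^3 - 27*p^2 + 70*I*p^2 + 189*p + 18*I*p - 126*I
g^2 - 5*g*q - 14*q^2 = (g - 7*q)*(g + 2*q)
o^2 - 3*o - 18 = (o - 6)*(o + 3)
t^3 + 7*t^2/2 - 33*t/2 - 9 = (t - 3)*(t + 1/2)*(t + 6)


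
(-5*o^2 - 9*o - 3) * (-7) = 35*o^2 + 63*o + 21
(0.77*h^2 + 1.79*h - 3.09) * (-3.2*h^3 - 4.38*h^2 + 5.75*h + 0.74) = -2.464*h^5 - 9.1006*h^4 + 6.4753*h^3 + 24.3965*h^2 - 16.4429*h - 2.2866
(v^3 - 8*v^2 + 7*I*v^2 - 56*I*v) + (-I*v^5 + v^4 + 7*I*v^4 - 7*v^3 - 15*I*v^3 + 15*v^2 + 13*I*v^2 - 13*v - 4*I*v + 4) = -I*v^5 + v^4 + 7*I*v^4 - 6*v^3 - 15*I*v^3 + 7*v^2 + 20*I*v^2 - 13*v - 60*I*v + 4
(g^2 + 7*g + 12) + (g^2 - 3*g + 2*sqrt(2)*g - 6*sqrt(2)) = 2*g^2 + 2*sqrt(2)*g + 4*g - 6*sqrt(2) + 12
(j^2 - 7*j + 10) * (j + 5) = j^3 - 2*j^2 - 25*j + 50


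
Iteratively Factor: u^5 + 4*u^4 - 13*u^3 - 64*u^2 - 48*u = (u + 3)*(u^4 + u^3 - 16*u^2 - 16*u) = (u - 4)*(u + 3)*(u^3 + 5*u^2 + 4*u) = (u - 4)*(u + 1)*(u + 3)*(u^2 + 4*u) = u*(u - 4)*(u + 1)*(u + 3)*(u + 4)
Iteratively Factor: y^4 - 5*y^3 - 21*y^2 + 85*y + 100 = (y + 1)*(y^3 - 6*y^2 - 15*y + 100) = (y - 5)*(y + 1)*(y^2 - y - 20) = (y - 5)^2*(y + 1)*(y + 4)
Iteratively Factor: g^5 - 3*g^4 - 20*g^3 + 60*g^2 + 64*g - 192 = (g + 4)*(g^4 - 7*g^3 + 8*g^2 + 28*g - 48) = (g - 3)*(g + 4)*(g^3 - 4*g^2 - 4*g + 16) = (g - 3)*(g + 2)*(g + 4)*(g^2 - 6*g + 8) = (g - 4)*(g - 3)*(g + 2)*(g + 4)*(g - 2)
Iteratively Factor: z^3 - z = (z)*(z^2 - 1) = z*(z - 1)*(z + 1)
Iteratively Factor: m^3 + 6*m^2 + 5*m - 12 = (m - 1)*(m^2 + 7*m + 12) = (m - 1)*(m + 3)*(m + 4)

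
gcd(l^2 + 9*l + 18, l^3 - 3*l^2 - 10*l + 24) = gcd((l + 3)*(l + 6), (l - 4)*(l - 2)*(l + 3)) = l + 3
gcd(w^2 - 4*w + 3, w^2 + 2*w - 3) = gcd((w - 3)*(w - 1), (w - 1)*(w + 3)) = w - 1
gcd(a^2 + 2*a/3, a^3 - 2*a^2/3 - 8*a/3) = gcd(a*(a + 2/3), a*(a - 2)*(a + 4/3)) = a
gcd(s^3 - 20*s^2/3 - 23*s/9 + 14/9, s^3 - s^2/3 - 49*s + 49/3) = s^2 - 22*s/3 + 7/3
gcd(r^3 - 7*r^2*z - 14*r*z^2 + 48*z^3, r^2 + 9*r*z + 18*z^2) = r + 3*z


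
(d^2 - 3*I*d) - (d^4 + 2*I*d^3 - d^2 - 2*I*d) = -d^4 - 2*I*d^3 + 2*d^2 - I*d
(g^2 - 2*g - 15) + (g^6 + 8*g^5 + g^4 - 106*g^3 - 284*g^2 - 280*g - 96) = g^6 + 8*g^5 + g^4 - 106*g^3 - 283*g^2 - 282*g - 111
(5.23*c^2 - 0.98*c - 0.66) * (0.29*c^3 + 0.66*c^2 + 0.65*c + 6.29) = 1.5167*c^5 + 3.1676*c^4 + 2.5613*c^3 + 31.8241*c^2 - 6.5932*c - 4.1514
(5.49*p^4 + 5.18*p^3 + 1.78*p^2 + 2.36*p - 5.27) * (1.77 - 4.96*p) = -27.2304*p^5 - 15.9755*p^4 + 0.3398*p^3 - 8.555*p^2 + 30.3164*p - 9.3279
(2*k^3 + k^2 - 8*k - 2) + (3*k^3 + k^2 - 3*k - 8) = 5*k^3 + 2*k^2 - 11*k - 10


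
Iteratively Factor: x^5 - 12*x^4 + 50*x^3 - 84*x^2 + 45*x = (x - 1)*(x^4 - 11*x^3 + 39*x^2 - 45*x) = (x - 3)*(x - 1)*(x^3 - 8*x^2 + 15*x) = (x - 3)^2*(x - 1)*(x^2 - 5*x) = x*(x - 3)^2*(x - 1)*(x - 5)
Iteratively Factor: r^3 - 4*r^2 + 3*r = (r - 1)*(r^2 - 3*r) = r*(r - 1)*(r - 3)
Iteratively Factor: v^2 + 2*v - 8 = (v - 2)*(v + 4)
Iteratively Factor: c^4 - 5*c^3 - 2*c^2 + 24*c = (c)*(c^3 - 5*c^2 - 2*c + 24) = c*(c + 2)*(c^2 - 7*c + 12) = c*(c - 3)*(c + 2)*(c - 4)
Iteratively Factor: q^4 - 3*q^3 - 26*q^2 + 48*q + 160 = (q - 5)*(q^3 + 2*q^2 - 16*q - 32) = (q - 5)*(q - 4)*(q^2 + 6*q + 8) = (q - 5)*(q - 4)*(q + 2)*(q + 4)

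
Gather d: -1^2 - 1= -2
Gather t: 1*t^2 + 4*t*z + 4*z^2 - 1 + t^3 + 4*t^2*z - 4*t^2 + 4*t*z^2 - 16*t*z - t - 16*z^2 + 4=t^3 + t^2*(4*z - 3) + t*(4*z^2 - 12*z - 1) - 12*z^2 + 3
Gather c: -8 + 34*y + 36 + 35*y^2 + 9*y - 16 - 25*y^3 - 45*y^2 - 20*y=-25*y^3 - 10*y^2 + 23*y + 12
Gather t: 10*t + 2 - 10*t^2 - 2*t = -10*t^2 + 8*t + 2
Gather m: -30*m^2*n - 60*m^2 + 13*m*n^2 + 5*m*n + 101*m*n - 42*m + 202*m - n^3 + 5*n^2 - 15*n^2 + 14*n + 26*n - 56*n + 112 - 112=m^2*(-30*n - 60) + m*(13*n^2 + 106*n + 160) - n^3 - 10*n^2 - 16*n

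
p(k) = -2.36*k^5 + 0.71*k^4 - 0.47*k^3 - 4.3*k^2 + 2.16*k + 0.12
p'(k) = -11.8*k^4 + 2.84*k^3 - 1.41*k^2 - 8.6*k + 2.16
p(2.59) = -274.40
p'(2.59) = -511.21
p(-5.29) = 10270.60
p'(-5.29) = -9652.92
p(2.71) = -341.62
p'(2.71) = -611.42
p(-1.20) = -0.51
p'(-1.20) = -18.93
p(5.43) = -10713.61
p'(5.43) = -9889.86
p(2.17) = -118.06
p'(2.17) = -255.77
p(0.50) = 0.04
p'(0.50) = -2.88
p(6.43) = -25014.86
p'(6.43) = -19527.36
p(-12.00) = 602133.24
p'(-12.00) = -249690.00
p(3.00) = -560.76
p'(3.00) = -915.45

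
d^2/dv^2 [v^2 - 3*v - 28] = 2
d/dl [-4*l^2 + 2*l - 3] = 2 - 8*l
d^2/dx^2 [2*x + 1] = 0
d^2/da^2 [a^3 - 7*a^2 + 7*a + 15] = 6*a - 14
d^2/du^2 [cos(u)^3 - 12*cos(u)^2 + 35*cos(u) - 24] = -143*cos(u)/4 + 24*cos(2*u) - 9*cos(3*u)/4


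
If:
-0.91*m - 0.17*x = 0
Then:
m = -0.186813186813187*x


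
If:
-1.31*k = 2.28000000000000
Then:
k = -1.74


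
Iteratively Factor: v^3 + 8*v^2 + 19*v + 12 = (v + 3)*(v^2 + 5*v + 4) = (v + 3)*(v + 4)*(v + 1)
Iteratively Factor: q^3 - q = (q + 1)*(q^2 - q) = (q - 1)*(q + 1)*(q)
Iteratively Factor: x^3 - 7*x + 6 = (x - 2)*(x^2 + 2*x - 3) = (x - 2)*(x - 1)*(x + 3)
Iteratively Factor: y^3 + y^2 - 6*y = (y - 2)*(y^2 + 3*y) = y*(y - 2)*(y + 3)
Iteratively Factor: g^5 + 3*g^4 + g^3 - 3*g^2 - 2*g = (g)*(g^4 + 3*g^3 + g^2 - 3*g - 2) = g*(g + 1)*(g^3 + 2*g^2 - g - 2) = g*(g - 1)*(g + 1)*(g^2 + 3*g + 2) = g*(g - 1)*(g + 1)*(g + 2)*(g + 1)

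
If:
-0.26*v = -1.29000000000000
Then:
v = 4.96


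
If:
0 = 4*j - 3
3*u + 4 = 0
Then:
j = 3/4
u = -4/3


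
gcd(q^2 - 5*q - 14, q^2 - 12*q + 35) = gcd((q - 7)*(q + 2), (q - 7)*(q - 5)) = q - 7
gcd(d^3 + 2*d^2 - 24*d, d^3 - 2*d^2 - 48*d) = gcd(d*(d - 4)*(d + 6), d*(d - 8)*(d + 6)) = d^2 + 6*d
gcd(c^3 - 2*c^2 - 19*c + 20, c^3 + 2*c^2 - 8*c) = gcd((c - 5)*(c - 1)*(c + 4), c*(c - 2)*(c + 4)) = c + 4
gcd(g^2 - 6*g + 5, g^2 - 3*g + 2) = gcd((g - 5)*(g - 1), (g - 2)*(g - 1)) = g - 1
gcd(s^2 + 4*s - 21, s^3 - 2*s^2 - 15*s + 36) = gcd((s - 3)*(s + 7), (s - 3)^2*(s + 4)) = s - 3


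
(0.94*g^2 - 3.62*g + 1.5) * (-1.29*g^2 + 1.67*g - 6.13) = -1.2126*g^4 + 6.2396*g^3 - 13.7426*g^2 + 24.6956*g - 9.195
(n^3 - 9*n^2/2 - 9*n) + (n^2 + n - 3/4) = n^3 - 7*n^2/2 - 8*n - 3/4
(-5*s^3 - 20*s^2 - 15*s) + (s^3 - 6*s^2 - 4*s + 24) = -4*s^3 - 26*s^2 - 19*s + 24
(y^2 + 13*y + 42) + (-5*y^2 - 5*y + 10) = -4*y^2 + 8*y + 52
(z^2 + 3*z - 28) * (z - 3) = z^3 - 37*z + 84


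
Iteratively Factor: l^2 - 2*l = (l - 2)*(l)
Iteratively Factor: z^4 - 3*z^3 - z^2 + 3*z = (z)*(z^3 - 3*z^2 - z + 3) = z*(z - 1)*(z^2 - 2*z - 3) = z*(z - 1)*(z + 1)*(z - 3)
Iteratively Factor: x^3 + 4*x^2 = (x)*(x^2 + 4*x) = x*(x + 4)*(x)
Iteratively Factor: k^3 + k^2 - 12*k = (k + 4)*(k^2 - 3*k) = (k - 3)*(k + 4)*(k)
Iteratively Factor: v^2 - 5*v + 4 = (v - 4)*(v - 1)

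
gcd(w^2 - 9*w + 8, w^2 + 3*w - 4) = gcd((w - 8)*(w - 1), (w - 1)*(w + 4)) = w - 1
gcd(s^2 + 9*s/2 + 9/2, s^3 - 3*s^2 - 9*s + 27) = s + 3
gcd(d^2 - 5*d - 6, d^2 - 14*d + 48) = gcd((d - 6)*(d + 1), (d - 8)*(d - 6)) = d - 6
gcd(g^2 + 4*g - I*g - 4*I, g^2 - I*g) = g - I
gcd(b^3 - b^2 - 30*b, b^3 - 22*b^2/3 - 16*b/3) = b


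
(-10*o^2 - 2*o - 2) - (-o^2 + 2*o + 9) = -9*o^2 - 4*o - 11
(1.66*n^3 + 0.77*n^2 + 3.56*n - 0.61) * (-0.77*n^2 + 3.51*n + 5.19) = -1.2782*n^5 + 5.2337*n^4 + 8.5769*n^3 + 16.9616*n^2 + 16.3353*n - 3.1659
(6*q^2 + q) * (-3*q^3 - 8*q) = -18*q^5 - 3*q^4 - 48*q^3 - 8*q^2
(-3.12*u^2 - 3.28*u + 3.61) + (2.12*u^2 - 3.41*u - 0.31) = -1.0*u^2 - 6.69*u + 3.3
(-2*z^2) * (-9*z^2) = 18*z^4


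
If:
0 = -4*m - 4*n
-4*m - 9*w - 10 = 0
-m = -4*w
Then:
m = -8/5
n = 8/5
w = -2/5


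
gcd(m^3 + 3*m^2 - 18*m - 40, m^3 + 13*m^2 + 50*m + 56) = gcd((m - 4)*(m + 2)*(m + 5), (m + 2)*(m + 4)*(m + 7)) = m + 2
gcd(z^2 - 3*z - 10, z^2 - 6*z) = 1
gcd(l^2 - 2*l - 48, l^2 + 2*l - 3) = 1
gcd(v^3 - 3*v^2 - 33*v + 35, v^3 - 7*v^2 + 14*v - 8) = v - 1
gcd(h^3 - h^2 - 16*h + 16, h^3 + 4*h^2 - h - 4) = h^2 + 3*h - 4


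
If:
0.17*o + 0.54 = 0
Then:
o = -3.18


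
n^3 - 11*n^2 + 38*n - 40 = (n - 5)*(n - 4)*(n - 2)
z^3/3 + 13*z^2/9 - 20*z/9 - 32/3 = (z/3 + 1)*(z - 8/3)*(z + 4)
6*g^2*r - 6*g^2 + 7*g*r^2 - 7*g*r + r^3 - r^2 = (g + r)*(6*g + r)*(r - 1)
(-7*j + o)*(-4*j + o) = 28*j^2 - 11*j*o + o^2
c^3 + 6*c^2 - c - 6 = (c - 1)*(c + 1)*(c + 6)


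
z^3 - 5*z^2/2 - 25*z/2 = z*(z - 5)*(z + 5/2)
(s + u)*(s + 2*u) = s^2 + 3*s*u + 2*u^2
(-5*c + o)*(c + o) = -5*c^2 - 4*c*o + o^2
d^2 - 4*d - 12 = (d - 6)*(d + 2)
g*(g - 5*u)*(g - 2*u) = g^3 - 7*g^2*u + 10*g*u^2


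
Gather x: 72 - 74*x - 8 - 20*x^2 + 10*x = -20*x^2 - 64*x + 64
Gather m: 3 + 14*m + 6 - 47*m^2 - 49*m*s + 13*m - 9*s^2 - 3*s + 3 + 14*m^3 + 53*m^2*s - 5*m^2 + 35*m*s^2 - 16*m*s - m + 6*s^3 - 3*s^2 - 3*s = 14*m^3 + m^2*(53*s - 52) + m*(35*s^2 - 65*s + 26) + 6*s^3 - 12*s^2 - 6*s + 12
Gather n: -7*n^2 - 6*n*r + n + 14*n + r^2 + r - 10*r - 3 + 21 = -7*n^2 + n*(15 - 6*r) + r^2 - 9*r + 18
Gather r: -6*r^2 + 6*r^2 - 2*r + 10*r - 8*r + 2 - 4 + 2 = 0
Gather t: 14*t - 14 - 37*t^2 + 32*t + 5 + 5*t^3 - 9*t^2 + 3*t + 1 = 5*t^3 - 46*t^2 + 49*t - 8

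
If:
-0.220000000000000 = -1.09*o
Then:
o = 0.20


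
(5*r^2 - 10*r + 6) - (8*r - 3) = 5*r^2 - 18*r + 9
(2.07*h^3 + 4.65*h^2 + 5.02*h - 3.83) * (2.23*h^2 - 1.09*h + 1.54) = 4.6161*h^5 + 8.1132*h^4 + 9.3139*h^3 - 6.8517*h^2 + 11.9055*h - 5.8982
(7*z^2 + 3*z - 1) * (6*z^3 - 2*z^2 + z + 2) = 42*z^5 + 4*z^4 - 5*z^3 + 19*z^2 + 5*z - 2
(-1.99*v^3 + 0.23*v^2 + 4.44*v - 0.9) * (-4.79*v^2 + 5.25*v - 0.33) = 9.5321*v^5 - 11.5492*v^4 - 19.4034*v^3 + 27.5451*v^2 - 6.1902*v + 0.297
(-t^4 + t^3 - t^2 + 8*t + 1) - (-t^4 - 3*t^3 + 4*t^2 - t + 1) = 4*t^3 - 5*t^2 + 9*t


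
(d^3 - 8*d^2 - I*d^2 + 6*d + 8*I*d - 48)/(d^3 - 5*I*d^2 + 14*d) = (d^2 - d*(8 + 3*I) + 24*I)/(d*(d - 7*I))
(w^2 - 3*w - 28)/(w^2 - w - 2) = (-w^2 + 3*w + 28)/(-w^2 + w + 2)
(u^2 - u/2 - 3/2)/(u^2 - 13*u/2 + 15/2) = (u + 1)/(u - 5)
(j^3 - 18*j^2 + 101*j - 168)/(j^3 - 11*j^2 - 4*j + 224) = (j - 3)/(j + 4)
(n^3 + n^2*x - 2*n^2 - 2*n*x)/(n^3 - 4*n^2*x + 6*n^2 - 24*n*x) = (n^2 + n*x - 2*n - 2*x)/(n^2 - 4*n*x + 6*n - 24*x)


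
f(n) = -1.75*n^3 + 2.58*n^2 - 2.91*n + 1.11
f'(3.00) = -34.68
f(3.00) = -31.65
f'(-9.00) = -474.60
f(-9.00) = 1512.03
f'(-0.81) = -10.53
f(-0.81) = 6.09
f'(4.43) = -83.08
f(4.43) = -113.29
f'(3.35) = -44.54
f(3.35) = -45.48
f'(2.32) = -19.20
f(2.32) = -13.61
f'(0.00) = -2.91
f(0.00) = 1.11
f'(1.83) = -11.05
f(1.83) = -6.30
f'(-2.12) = -37.44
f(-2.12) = 35.55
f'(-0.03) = -3.07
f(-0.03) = 1.20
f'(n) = -5.25*n^2 + 5.16*n - 2.91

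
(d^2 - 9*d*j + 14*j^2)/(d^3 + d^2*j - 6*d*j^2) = (d - 7*j)/(d*(d + 3*j))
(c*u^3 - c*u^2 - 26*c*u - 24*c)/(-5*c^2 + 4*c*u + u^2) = c*(u^3 - u^2 - 26*u - 24)/(-5*c^2 + 4*c*u + u^2)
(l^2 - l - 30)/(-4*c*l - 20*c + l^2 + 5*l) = (6 - l)/(4*c - l)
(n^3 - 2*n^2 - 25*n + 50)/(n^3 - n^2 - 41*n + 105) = (n^2 + 3*n - 10)/(n^2 + 4*n - 21)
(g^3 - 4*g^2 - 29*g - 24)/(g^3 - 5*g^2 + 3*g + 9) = (g^2 - 5*g - 24)/(g^2 - 6*g + 9)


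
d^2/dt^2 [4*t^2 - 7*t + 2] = 8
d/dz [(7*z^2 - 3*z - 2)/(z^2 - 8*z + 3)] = (-53*z^2 + 46*z - 25)/(z^4 - 16*z^3 + 70*z^2 - 48*z + 9)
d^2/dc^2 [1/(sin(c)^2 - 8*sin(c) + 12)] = 2*(-2*sin(c)^4 + 12*sin(c)^3 - 5*sin(c)^2 - 72*sin(c) + 52)/(sin(c)^2 - 8*sin(c) + 12)^3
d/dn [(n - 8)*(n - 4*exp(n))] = n - (n - 8)*(4*exp(n) - 1) - 4*exp(n)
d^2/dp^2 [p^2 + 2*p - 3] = 2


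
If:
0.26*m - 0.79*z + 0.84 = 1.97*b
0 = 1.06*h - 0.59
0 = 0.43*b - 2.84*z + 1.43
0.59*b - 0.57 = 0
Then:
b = 0.97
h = 0.56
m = 6.06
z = 0.65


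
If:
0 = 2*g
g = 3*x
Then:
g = 0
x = 0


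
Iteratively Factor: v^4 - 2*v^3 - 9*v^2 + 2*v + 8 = (v - 1)*(v^3 - v^2 - 10*v - 8) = (v - 1)*(v + 2)*(v^2 - 3*v - 4) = (v - 1)*(v + 1)*(v + 2)*(v - 4)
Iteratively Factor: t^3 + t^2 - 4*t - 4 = (t - 2)*(t^2 + 3*t + 2) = (t - 2)*(t + 1)*(t + 2)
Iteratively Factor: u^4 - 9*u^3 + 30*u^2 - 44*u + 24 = (u - 2)*(u^3 - 7*u^2 + 16*u - 12) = (u - 2)^2*(u^2 - 5*u + 6) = (u - 3)*(u - 2)^2*(u - 2)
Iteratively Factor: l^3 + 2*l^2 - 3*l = (l - 1)*(l^2 + 3*l) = (l - 1)*(l + 3)*(l)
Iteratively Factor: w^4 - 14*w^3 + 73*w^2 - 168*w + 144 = (w - 4)*(w^3 - 10*w^2 + 33*w - 36) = (w - 4)^2*(w^2 - 6*w + 9) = (w - 4)^2*(w - 3)*(w - 3)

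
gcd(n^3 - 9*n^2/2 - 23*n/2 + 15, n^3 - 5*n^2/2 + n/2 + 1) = n - 1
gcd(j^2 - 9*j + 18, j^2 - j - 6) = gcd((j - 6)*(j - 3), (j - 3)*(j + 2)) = j - 3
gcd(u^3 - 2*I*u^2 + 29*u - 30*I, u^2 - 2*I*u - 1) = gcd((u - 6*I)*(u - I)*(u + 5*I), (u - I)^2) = u - I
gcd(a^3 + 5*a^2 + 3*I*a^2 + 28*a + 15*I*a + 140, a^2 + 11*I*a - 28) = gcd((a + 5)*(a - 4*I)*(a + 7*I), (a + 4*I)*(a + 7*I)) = a + 7*I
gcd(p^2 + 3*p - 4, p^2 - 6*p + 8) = 1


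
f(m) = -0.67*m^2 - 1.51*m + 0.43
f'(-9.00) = 10.55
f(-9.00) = -40.25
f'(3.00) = -5.53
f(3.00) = -10.13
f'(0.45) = -2.11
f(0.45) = -0.39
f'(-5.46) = 5.81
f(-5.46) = -11.30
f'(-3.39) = 3.03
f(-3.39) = -2.15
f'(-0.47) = -0.88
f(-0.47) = 0.99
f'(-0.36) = -1.03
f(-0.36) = 0.89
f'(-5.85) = 6.33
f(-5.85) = -13.67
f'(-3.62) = 3.34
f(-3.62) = -2.88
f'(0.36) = -1.99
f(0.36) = -0.20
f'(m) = -1.34*m - 1.51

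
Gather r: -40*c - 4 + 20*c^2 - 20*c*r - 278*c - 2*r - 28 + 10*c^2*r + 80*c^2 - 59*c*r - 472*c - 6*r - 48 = 100*c^2 - 790*c + r*(10*c^2 - 79*c - 8) - 80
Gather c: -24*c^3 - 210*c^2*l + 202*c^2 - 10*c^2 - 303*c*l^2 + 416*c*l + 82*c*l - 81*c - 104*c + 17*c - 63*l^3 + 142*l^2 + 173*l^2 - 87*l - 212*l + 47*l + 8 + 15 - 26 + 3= -24*c^3 + c^2*(192 - 210*l) + c*(-303*l^2 + 498*l - 168) - 63*l^3 + 315*l^2 - 252*l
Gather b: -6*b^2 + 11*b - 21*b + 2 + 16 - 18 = -6*b^2 - 10*b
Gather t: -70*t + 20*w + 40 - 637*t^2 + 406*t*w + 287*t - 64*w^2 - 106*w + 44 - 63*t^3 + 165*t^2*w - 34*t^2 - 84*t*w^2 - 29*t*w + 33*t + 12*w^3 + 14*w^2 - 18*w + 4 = -63*t^3 + t^2*(165*w - 671) + t*(-84*w^2 + 377*w + 250) + 12*w^3 - 50*w^2 - 104*w + 88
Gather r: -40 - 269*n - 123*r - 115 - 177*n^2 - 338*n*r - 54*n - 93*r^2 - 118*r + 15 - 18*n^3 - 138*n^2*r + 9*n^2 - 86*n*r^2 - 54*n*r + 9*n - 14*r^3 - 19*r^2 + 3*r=-18*n^3 - 168*n^2 - 314*n - 14*r^3 + r^2*(-86*n - 112) + r*(-138*n^2 - 392*n - 238) - 140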